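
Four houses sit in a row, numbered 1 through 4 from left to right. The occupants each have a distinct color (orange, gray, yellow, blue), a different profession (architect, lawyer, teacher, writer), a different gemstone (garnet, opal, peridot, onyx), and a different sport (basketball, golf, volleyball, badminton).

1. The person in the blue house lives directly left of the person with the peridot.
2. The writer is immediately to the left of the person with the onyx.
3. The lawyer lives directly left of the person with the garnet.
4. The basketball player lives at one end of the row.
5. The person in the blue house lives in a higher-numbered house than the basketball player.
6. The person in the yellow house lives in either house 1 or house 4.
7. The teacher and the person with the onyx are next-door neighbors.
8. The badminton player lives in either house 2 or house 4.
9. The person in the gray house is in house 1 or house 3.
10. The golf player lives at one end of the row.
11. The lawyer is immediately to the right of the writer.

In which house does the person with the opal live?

Clue 5: the basketball player is in house 1.
The only gemstone still possible for house 1 is opal.
House 2's sport must be badminton (nothing else left).
That leaves volleyball as the sport for house 3.
So house 4 gets golf for sport.
The only gemstone still possible for house 2 is onyx.
By clue 2, the writer is in house 1.
By clue 11, the lawyer is in house 2.
So house 4 gets architect for profession.
The person with the garnet is in house 3 (clue 3).
That leaves teacher as the profession for house 3.
That leaves peridot as the gemstone for house 4.
The person in the blue house is in house 3 (clue 1).
The only color still possible for house 2 is orange.
That leaves yellow as the color for house 4.
So house 1 gets gray for color.
So: house 1 = gray/writer/opal/basketball, house 2 = orange/lawyer/onyx/badminton, house 3 = blue/teacher/garnet/volleyball, house 4 = yellow/architect/peridot/golf.

1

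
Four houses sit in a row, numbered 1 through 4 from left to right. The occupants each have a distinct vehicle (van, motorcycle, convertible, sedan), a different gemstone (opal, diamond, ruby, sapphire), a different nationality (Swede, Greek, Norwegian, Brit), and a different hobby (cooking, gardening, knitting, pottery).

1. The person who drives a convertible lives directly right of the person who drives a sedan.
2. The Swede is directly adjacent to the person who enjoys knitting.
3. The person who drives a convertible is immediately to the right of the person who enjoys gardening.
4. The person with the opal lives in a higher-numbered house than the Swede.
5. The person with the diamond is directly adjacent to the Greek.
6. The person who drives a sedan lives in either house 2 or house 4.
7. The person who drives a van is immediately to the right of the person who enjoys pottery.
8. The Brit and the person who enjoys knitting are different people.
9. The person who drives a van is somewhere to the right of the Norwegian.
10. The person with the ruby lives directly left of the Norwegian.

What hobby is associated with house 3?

pottery

Clue 6: the person who drives a sedan is in house 2.
That leaves motorcycle as the vehicle for house 1.
Clue 1 places the person who drives a convertible in house 3.
By clue 3, the person who enjoys gardening is in house 2.
So house 4 gets van for vehicle.
So house 3 gets pottery for hobby.
The person with the opal is narrowed to house 3 or 4; consider each.
Placing it in house 3 leads to a contradiction, so it's in house 4.
The person with the ruby is narrowed to house 1 or 2; consider each.
Placing it in house 2 leads to a contradiction, so it's in house 1.
Clue 10 places the Norwegian in house 2.
From clue 2, the person who enjoys knitting must be in house 4.
So house 1 gets Brit for nationality.
House 3 nationality: only Swede fits.
House 4 nationality: only Greek fits.
So house 1 gets cooking for hobby.
Clue 5 places the person with the diamond in house 3.
House 2's gemstone must be sapphire (nothing else left).
So: house 1 = motorcycle/ruby/Brit/cooking, house 2 = sedan/sapphire/Norwegian/gardening, house 3 = convertible/diamond/Swede/pottery, house 4 = van/opal/Greek/knitting.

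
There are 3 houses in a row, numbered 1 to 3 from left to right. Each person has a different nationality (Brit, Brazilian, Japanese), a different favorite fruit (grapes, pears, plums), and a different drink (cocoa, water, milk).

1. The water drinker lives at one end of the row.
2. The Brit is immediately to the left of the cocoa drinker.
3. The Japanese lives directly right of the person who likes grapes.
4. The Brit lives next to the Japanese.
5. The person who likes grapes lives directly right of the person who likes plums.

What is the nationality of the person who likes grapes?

Brit

Clue 5: the person who likes grapes is in house 2.
By clue 5, the person who likes plums is in house 1.
The only favorite fruit still possible for house 3 is pears.
From clue 3, the Japanese must be in house 3.
Clue 4 places the Brit in house 2.
So house 1 gets Brazilian for nationality.
Clue 2 places the cocoa drinker in house 3.
House 1's drink must be water (nothing else left).
The only drink still possible for house 2 is milk.
So: house 1 = Brazilian/plums/water, house 2 = Brit/grapes/milk, house 3 = Japanese/pears/cocoa.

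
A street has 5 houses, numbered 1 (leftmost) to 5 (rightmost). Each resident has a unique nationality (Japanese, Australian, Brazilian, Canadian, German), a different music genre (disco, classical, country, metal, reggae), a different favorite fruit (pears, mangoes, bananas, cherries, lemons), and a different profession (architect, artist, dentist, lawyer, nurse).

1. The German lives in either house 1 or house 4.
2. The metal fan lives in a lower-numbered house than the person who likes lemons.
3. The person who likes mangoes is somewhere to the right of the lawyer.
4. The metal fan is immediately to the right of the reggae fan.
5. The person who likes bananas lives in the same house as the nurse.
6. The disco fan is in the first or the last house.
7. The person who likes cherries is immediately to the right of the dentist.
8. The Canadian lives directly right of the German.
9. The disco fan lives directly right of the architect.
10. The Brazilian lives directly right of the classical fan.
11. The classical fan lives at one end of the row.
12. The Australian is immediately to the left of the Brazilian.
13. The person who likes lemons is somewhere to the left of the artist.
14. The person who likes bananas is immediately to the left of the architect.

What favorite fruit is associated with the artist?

By clue 9, the disco fan is in house 5.
From clue 9, the architect must be in house 4.
Clue 11: the classical fan is in house 1.
By clue 14, the person who likes bananas is in house 3.
That leaves pears as the favorite fruit for house 1.
Clue 2 places the person who likes lemons in house 4.
Clue 4 places the metal fan in house 3.
From clue 4, the reggae fan must be in house 2.
The nurse is in house 3 (clue 5).
By clue 10, the Brazilian is in house 2.
Clue 12: the Australian is in house 1.
Clue 13: the artist is in house 5.
The only nationality still possible for house 3 is Japanese.
House 4 nationality: only German fits.
House 5 nationality: only Canadian fits.
The only music genre still possible for house 4 is country.
The only favorite fruit still possible for house 5 is mangoes.
So house 2 gets lawyer for profession.
That leaves cherries as the favorite fruit for house 2.
House 1's profession must be dentist (nothing else left).
So: house 1 = Australian/classical/pears/dentist, house 2 = Brazilian/reggae/cherries/lawyer, house 3 = Japanese/metal/bananas/nurse, house 4 = German/country/lemons/architect, house 5 = Canadian/disco/mangoes/artist.

mangoes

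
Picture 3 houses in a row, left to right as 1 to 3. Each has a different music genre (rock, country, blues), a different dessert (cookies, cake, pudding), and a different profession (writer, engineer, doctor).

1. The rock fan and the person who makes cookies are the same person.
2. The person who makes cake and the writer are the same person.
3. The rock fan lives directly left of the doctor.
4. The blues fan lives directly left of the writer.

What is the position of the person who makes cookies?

House 3 music genre: only country fits.
That leaves engineer as the profession for house 1.
The blues fan is narrowed to house 1 or 2; consider each.
Placing it in house 1 leads to a contradiction, so it's in house 2.
Clue 4 places the writer in house 3.
The only music genre still possible for house 1 is rock.
House 2's profession must be doctor (nothing else left).
The person who makes cookies is in house 1 (clue 1).
Clue 2 places the person who makes cake in house 3.
So house 2 gets pudding for dessert.
So: house 1 = rock/cookies/engineer, house 2 = blues/pudding/doctor, house 3 = country/cake/writer.

1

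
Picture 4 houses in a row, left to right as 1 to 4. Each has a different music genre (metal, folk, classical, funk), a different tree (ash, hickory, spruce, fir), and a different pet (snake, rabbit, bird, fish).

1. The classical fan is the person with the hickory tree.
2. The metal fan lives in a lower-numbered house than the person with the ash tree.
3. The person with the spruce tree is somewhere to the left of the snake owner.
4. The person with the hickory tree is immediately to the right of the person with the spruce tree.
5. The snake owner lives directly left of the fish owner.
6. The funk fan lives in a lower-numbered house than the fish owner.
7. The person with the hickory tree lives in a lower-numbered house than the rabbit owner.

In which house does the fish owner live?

So house 1 gets bird for pet.
House 2's pet must be snake (nothing else left).
From clue 3, the person with the spruce tree must be in house 1.
Clue 4 places the person with the hickory tree in house 2.
The fish owner is in house 3 (clue 5).
So house 4 gets folk for music genre.
That leaves rabbit as the pet for house 4.
The classical fan is in house 2 (clue 1).
So house 1 gets funk for music genre.
So house 3 gets metal for music genre.
By clue 2, the person with the ash tree is in house 4.
House 3's tree must be fir (nothing else left).
So: house 1 = funk/spruce/bird, house 2 = classical/hickory/snake, house 3 = metal/fir/fish, house 4 = folk/ash/rabbit.

3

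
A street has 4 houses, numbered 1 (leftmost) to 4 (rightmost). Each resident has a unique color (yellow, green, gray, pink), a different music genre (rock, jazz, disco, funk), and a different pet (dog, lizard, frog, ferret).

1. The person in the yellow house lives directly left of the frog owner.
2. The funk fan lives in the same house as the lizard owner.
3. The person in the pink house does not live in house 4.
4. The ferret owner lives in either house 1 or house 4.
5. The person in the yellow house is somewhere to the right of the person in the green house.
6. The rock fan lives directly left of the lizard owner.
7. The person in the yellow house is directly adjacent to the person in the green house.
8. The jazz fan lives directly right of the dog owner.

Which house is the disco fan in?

3

That leaves gray as the color for house 4.
The person in the green house is narrowed to house 1 or 2; consider each.
Placing it in house 1 leads to a contradiction, so it's in house 2.
Clue 5: the person in the yellow house is in house 3.
The only color still possible for house 1 is pink.
By clue 1, the frog owner is in house 4.
House 1's pet must be ferret (nothing else left).
The funk fan is narrowed to house 2 or 3; consider each.
Placing it in house 3 leads to a contradiction, so it's in house 2.
By clue 2, the lizard owner is in house 2.
By clue 6, the rock fan is in house 1.
That leaves dog as the pet for house 3.
The jazz fan is in house 4 (clue 8).
So house 3 gets disco for music genre.
So: house 1 = pink/rock/ferret, house 2 = green/funk/lizard, house 3 = yellow/disco/dog, house 4 = gray/jazz/frog.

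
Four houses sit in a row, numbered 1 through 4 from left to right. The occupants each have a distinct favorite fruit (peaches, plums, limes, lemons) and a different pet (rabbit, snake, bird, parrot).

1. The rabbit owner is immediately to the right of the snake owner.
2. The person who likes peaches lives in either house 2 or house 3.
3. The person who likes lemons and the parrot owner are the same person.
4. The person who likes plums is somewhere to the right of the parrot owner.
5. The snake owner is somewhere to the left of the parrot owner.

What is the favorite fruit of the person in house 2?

House 1's favorite fruit must be limes (nothing else left).
House 4's favorite fruit must be plums (nothing else left).
The only pet still possible for house 4 is bird.
The only pet still possible for house 1 is snake.
From clue 1, the rabbit owner must be in house 2.
So house 3 gets parrot for pet.
Clue 3: the person who likes lemons is in house 3.
So house 2 gets peaches for favorite fruit.
So: house 1 = limes/snake, house 2 = peaches/rabbit, house 3 = lemons/parrot, house 4 = plums/bird.

peaches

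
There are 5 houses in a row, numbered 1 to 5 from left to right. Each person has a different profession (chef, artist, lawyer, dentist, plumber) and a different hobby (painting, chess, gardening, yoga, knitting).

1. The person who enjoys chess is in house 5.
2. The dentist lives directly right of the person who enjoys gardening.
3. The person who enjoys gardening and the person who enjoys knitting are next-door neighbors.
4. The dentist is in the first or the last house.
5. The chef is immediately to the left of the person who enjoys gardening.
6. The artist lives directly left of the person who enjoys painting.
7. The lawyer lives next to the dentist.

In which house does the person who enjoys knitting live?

3

Clue 1: the person who enjoys chess is in house 5.
Clue 4 places the dentist in house 5.
From clue 7, the lawyer must be in house 4.
From clue 2, the person who enjoys gardening must be in house 4.
From clue 3, the person who enjoys knitting must be in house 3.
Clue 5: the chef is in house 3.
So house 1 gets yoga for hobby.
House 2's hobby must be painting (nothing else left).
Clue 6 places the artist in house 1.
So house 2 gets plumber for profession.
So: house 1 = artist/yoga, house 2 = plumber/painting, house 3 = chef/knitting, house 4 = lawyer/gardening, house 5 = dentist/chess.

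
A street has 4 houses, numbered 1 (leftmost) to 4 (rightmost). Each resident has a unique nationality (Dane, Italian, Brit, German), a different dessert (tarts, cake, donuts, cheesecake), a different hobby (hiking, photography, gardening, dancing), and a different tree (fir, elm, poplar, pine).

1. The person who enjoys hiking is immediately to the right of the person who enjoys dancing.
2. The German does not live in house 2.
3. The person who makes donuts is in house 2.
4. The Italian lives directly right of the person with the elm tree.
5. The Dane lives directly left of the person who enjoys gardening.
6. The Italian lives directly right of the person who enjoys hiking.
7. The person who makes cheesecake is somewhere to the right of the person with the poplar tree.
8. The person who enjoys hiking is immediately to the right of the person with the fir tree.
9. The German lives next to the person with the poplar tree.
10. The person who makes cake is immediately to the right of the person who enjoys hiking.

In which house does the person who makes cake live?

3

By clue 3, the person who makes donuts is in house 2.
So house 1 gets tarts for dessert.
So house 4 gets pine for tree.
That leaves fir as the tree for house 1.
Clue 8: the person who enjoys hiking is in house 2.
Clue 10: the person who makes cake is in house 3.
House 4's dessert must be cheesecake (nothing else left).
House 1's hobby must be dancing (nothing else left).
The Italian is in house 3 (clue 6).
By clue 4, the person with the elm tree is in house 2.
From clue 5, the person who enjoys gardening must be in house 3.
The only nationality still possible for house 2 is Dane.
So house 4 gets photography for hobby.
House 3's tree must be poplar (nothing else left).
The German is in house 4 (clue 9).
House 1 nationality: only Brit fits.
So: house 1 = Brit/tarts/dancing/fir, house 2 = Dane/donuts/hiking/elm, house 3 = Italian/cake/gardening/poplar, house 4 = German/cheesecake/photography/pine.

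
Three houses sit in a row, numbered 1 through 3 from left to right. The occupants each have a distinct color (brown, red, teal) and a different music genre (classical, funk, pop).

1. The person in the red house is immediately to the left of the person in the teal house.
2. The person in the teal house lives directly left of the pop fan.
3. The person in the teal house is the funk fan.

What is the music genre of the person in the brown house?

pop

Clue 2 places the person in the teal house in house 2.
Clue 2 places the pop fan in house 3.
By clue 3, the funk fan is in house 2.
House 3's color must be brown (nothing else left).
House 1 music genre: only classical fits.
House 1's color must be red (nothing else left).
So: house 1 = red/classical, house 2 = teal/funk, house 3 = brown/pop.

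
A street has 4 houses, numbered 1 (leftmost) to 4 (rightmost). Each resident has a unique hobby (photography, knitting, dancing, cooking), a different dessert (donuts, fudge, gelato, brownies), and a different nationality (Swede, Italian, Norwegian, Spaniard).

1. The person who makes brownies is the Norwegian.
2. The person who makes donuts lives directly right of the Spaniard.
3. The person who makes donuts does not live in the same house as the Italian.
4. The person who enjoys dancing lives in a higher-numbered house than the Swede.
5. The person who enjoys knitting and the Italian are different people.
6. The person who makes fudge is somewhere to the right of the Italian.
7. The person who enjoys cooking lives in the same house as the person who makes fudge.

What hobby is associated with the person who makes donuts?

That leaves Norwegian as the nationality for house 4.
Clue 1 places the person who makes brownies in house 4.
House 1 dessert: only gelato fits.
The only nationality still possible for house 3 is Swede.
Clue 4: the person who enjoys dancing is in house 4.
The person who enjoys cooking is narrowed to house 2 or 3; consider each.
Placing it in house 3 leads to a contradiction, so it's in house 2.
From clue 7, the person who makes fudge must be in house 2.
The only dessert still possible for house 3 is donuts.
The Spaniard is in house 2 (clue 2).
Clue 6: the Italian is in house 1.
The person who enjoys knitting is in house 3 (clue 5).
House 1 hobby: only photography fits.
So: house 1 = photography/gelato/Italian, house 2 = cooking/fudge/Spaniard, house 3 = knitting/donuts/Swede, house 4 = dancing/brownies/Norwegian.

knitting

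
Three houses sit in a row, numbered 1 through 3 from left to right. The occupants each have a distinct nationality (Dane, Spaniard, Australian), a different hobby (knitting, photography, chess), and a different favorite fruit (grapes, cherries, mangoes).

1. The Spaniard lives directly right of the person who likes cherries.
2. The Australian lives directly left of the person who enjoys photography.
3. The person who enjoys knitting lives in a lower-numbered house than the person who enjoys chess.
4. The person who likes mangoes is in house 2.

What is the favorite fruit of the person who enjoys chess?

grapes

From clue 4, the person who likes mangoes must be in house 2.
House 1's hobby must be knitting (nothing else left).
So house 3 gets grapes for favorite fruit.
Clue 1: the Spaniard is in house 2.
So house 1 gets Australian for nationality.
So house 3 gets Dane for nationality.
That leaves cherries as the favorite fruit for house 1.
From clue 2, the person who enjoys photography must be in house 2.
House 3 hobby: only chess fits.
So: house 1 = Australian/knitting/cherries, house 2 = Spaniard/photography/mangoes, house 3 = Dane/chess/grapes.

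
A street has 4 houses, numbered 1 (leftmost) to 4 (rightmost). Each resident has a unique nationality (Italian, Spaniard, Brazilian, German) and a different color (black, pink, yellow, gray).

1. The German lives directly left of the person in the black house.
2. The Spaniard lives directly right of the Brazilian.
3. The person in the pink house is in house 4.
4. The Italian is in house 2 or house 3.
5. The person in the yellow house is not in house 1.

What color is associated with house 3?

By clue 3, the person in the pink house is in house 4.
The only nationality still possible for house 4 is Spaniard.
So house 1 gets gray for color.
From clue 2, the Brazilian must be in house 3.
House 1 nationality: only German fits.
House 2's nationality must be Italian (nothing else left).
From clue 1, the person in the black house must be in house 2.
The only color still possible for house 3 is yellow.
So: house 1 = German/gray, house 2 = Italian/black, house 3 = Brazilian/yellow, house 4 = Spaniard/pink.

yellow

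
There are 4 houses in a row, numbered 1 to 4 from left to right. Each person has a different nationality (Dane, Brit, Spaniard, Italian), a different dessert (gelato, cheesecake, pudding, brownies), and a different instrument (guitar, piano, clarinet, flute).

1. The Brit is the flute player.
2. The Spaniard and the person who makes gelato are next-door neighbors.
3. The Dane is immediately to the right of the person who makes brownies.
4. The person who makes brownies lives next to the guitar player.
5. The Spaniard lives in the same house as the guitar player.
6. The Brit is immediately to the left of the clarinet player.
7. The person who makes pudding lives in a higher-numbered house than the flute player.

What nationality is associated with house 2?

Spaniard

The Brit is narrowed to house 1 or 2 or 3; consider each.
Placing it in house 1 and house 2 leads to a contradiction, so it's in house 3.
From clue 1, the flute player must be in house 3.
By clue 6, the clarinet player is in house 4.
The person who makes pudding is in house 4 (clue 7).
The guitar player is in house 2 (clue 4).
Clue 5: the Spaniard is in house 2.
So house 1 gets Italian for nationality.
So house 4 gets Dane for nationality.
House 1 instrument: only piano fits.
From clue 3, the person who makes brownies must be in house 3.
House 2's dessert must be cheesecake (nothing else left).
So house 1 gets gelato for dessert.
So: house 1 = Italian/gelato/piano, house 2 = Spaniard/cheesecake/guitar, house 3 = Brit/brownies/flute, house 4 = Dane/pudding/clarinet.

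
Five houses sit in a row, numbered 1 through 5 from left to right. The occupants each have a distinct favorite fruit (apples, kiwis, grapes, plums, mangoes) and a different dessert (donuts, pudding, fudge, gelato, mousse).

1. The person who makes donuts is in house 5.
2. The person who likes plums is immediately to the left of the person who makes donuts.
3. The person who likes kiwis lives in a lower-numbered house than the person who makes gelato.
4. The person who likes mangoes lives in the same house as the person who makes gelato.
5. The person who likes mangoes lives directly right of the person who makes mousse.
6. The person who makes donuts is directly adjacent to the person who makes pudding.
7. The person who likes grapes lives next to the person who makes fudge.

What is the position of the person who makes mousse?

The person who makes donuts is in house 5 (clue 1).
The person who likes plums is in house 4 (clue 2).
The person who makes pudding is in house 4 (clue 6).
That leaves apples as the favorite fruit for house 5.
The person who likes kiwis is narrowed to house 1 or 2; consider each.
Placing it in house 2 leads to a contradiction, so it's in house 1.
The person who likes grapes is narrowed to house 2 or 3; consider each.
Placing it in house 3 leads to a contradiction, so it's in house 2.
House 3's favorite fruit must be mangoes (nothing else left).
From clue 4, the person who makes gelato must be in house 3.
Clue 5 places the person who makes mousse in house 2.
The only dessert still possible for house 1 is fudge.
So: house 1 = kiwis/fudge, house 2 = grapes/mousse, house 3 = mangoes/gelato, house 4 = plums/pudding, house 5 = apples/donuts.

2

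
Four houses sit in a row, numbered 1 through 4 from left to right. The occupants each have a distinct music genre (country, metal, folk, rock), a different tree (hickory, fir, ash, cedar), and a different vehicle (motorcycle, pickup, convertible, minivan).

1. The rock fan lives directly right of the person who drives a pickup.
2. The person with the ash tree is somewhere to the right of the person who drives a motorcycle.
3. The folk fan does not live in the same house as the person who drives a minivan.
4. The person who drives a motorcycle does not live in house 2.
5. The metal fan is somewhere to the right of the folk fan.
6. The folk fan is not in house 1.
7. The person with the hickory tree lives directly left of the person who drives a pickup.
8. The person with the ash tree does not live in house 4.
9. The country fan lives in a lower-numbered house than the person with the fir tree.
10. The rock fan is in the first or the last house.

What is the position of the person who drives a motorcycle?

1

Clue 10: the rock fan is in house 4.
So house 1 gets country for music genre.
The person who drives a pickup is in house 3 (clue 1).
From clue 2, the person who drives a motorcycle must be in house 1.
From clue 5, the metal fan must be in house 3.
By clue 5, the folk fan is in house 2.
The person with the hickory tree is in house 2 (clue 7).
That leaves cedar as the tree for house 1.
The only tree still possible for house 3 is ash.
House 4's tree must be fir (nothing else left).
From clue 3, the person who drives a minivan must be in house 4.
That leaves convertible as the vehicle for house 2.
So: house 1 = country/cedar/motorcycle, house 2 = folk/hickory/convertible, house 3 = metal/ash/pickup, house 4 = rock/fir/minivan.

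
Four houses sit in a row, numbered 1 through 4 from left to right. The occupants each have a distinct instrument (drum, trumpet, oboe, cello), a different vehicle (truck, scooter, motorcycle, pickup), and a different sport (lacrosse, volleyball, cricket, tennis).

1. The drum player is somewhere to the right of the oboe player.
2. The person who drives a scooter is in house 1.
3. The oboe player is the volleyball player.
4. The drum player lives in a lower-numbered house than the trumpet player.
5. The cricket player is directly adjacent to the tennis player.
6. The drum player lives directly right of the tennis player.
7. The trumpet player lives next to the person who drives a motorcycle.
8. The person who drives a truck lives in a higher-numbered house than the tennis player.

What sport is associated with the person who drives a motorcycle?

cricket

The person who drives a scooter is in house 1 (clue 2).
House 4 sport: only lacrosse fits.
The only sport still possible for house 3 is cricket.
Clue 5 places the tennis player in house 2.
From clue 6, the drum player must be in house 3.
The only instrument still possible for house 4 is trumpet.
House 1 sport: only volleyball fits.
Clue 3 places the oboe player in house 1.
From clue 7, the person who drives a motorcycle must be in house 3.
That leaves cello as the instrument for house 2.
So house 2 gets pickup for vehicle.
House 4 vehicle: only truck fits.
So: house 1 = oboe/scooter/volleyball, house 2 = cello/pickup/tennis, house 3 = drum/motorcycle/cricket, house 4 = trumpet/truck/lacrosse.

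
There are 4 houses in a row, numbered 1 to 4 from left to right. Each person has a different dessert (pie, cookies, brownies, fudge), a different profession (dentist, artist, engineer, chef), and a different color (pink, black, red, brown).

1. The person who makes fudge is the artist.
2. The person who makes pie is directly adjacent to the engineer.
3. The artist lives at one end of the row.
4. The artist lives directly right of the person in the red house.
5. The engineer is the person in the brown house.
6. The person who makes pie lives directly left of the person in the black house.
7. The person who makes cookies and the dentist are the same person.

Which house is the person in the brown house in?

2

By clue 4, the artist is in house 4.
Clue 4 places the person in the red house in house 3.
By clue 1, the person who makes fudge is in house 4.
The engineer is in house 2 (clue 2).
Clue 5: the person in the brown house is in house 2.
So house 1 gets pink for color.
House 4 color: only black fits.
Clue 6: the person who makes pie is in house 3.
So house 1 gets cookies for dessert.
The only dessert still possible for house 2 is brownies.
By clue 7, the dentist is in house 1.
That leaves chef as the profession for house 3.
So: house 1 = cookies/dentist/pink, house 2 = brownies/engineer/brown, house 3 = pie/chef/red, house 4 = fudge/artist/black.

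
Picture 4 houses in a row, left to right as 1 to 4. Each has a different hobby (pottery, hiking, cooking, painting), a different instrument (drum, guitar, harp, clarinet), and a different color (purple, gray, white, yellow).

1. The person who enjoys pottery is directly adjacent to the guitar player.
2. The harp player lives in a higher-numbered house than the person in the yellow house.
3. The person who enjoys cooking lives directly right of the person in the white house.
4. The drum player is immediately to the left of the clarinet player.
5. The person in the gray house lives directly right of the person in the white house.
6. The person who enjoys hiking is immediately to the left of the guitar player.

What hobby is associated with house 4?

The only instrument still possible for house 1 is drum.
From clue 4, the clarinet player must be in house 2.
House 1 hobby: only painting fits.
The person who enjoys hiking is narrowed to house 2 or 3; consider each.
Placing it in house 3 leads to a contradiction, so it's in house 2.
By clue 6, the guitar player is in house 3.
That leaves harp as the instrument for house 4.
By clue 1, the person who enjoys pottery is in house 4.
That leaves cooking as the hobby for house 3.
Clue 3: the person in the white house is in house 2.
The person in the gray house is in house 3 (clue 5).
So house 1 gets yellow for color.
The only color still possible for house 4 is purple.
So: house 1 = painting/drum/yellow, house 2 = hiking/clarinet/white, house 3 = cooking/guitar/gray, house 4 = pottery/harp/purple.

pottery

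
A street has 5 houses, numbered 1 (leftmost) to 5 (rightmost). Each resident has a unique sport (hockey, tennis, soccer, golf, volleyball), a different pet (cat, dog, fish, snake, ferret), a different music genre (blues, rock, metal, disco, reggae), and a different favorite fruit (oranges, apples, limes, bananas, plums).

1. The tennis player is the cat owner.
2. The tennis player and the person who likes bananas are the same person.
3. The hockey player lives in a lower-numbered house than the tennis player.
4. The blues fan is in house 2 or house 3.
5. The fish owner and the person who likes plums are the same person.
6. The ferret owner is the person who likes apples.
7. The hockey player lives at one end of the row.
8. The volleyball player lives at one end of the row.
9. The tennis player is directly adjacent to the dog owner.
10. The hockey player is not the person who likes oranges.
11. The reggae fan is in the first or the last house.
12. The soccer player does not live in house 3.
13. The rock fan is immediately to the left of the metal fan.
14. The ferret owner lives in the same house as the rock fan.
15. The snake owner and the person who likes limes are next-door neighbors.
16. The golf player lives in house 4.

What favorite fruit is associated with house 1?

apples

Clue 7: the hockey player is in house 1.
Clue 16: the golf player is in house 4.
House 3's sport must be tennis (nothing else left).
That leaves volleyball as the sport for house 5.
From clue 1, the cat owner must be in house 3.
The person who likes bananas is in house 3 (clue 2).
That leaves soccer as the sport for house 2.
The dog owner is narrowed to house 2 or 4; consider each.
Placing it in house 2 leads to a contradiction, so it's in house 4.
So house 4 gets disco for music genre.
That leaves reggae as the music genre for house 5.
House 1 music genre: only rock fits.
Clue 13 places the metal fan in house 2.
By clue 14, the ferret owner is in house 1.
The only music genre still possible for house 3 is blues.
Clue 6: the person who likes apples is in house 1.
House 4 favorite fruit: only limes fits.
Clue 15 places the snake owner in house 5.
So house 2 gets fish for pet.
Clue 5 places the person who likes plums in house 2.
House 5's favorite fruit must be oranges (nothing else left).
So: house 1 = hockey/ferret/rock/apples, house 2 = soccer/fish/metal/plums, house 3 = tennis/cat/blues/bananas, house 4 = golf/dog/disco/limes, house 5 = volleyball/snake/reggae/oranges.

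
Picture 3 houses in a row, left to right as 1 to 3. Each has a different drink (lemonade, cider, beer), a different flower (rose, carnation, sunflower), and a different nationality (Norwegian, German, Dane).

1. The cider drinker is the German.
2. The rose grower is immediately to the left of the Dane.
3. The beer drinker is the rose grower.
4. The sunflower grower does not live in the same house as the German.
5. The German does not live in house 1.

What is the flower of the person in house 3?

The only nationality still possible for house 1 is Norwegian.
The beer drinker is narrowed to house 1 or 2; consider each.
Placing it in house 2 leads to a contradiction, so it's in house 1.
Clue 3: the rose grower is in house 1.
Clue 2: the Dane is in house 2.
So house 3 gets German for nationality.
Clue 1 places the cider drinker in house 3.
By clue 4, the sunflower grower is in house 2.
House 2's drink must be lemonade (nothing else left).
House 3 flower: only carnation fits.
So: house 1 = beer/rose/Norwegian, house 2 = lemonade/sunflower/Dane, house 3 = cider/carnation/German.

carnation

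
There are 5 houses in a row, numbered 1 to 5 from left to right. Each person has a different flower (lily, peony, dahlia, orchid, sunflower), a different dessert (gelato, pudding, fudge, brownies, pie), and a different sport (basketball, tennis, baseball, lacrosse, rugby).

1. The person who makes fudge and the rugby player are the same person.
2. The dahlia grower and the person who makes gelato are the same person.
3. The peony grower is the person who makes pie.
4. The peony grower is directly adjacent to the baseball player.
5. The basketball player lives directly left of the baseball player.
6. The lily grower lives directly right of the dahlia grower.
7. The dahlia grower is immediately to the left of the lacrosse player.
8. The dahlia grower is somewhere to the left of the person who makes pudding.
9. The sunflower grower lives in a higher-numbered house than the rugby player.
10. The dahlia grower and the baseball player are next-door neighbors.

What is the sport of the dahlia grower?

tennis

The dahlia grower is narrowed to house 1 or 2 or 3 or 4; consider each.
Placing it in house 1 and house 2 and house 3 leads to a contradiction, so it's in house 4.
From clue 2, the person who makes gelato must be in house 4.
The lily grower is in house 5 (clue 6).
The lacrosse player is in house 5 (clue 7).
Clue 8 places the person who makes pudding in house 5.
Clue 4: the peony grower is in house 2.
The basketball player is in house 2 (clue 5).
That leaves orchid as the flower for house 1.
That leaves sunflower as the flower for house 3.
House 1 sport: only rugby fits.
So house 3 gets baseball for sport.
So house 4 gets tennis for sport.
From clue 1, the person who makes fudge must be in house 1.
Clue 3: the person who makes pie is in house 2.
House 3 dessert: only brownies fits.
So: house 1 = orchid/fudge/rugby, house 2 = peony/pie/basketball, house 3 = sunflower/brownies/baseball, house 4 = dahlia/gelato/tennis, house 5 = lily/pudding/lacrosse.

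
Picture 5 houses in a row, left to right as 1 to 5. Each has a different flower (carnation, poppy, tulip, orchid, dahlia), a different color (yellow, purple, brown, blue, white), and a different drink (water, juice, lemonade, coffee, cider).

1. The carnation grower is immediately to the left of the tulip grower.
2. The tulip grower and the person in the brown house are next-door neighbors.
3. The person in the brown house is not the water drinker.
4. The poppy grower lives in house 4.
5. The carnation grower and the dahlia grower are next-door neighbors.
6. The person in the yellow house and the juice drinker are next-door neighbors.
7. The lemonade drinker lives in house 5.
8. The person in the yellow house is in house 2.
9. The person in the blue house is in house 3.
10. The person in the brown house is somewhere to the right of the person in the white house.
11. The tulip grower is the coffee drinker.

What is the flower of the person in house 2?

carnation

The poppy grower is in house 4 (clue 4).
By clue 7, the lemonade drinker is in house 5.
The person in the yellow house is in house 2 (clue 8).
Clue 9: the person in the blue house is in house 3.
Clue 2: the tulip grower is in house 3.
Clue 2 places the person in the brown house in house 4.
The person in the white house is in house 1 (clue 10).
Clue 11 places the coffee drinker in house 3.
The only flower still possible for house 5 is orchid.
House 5 color: only purple fits.
That leaves cider as the drink for house 4.
By clue 1, the carnation grower is in house 2.
From clue 5, the dahlia grower must be in house 1.
That leaves juice as the drink for house 1.
The only drink still possible for house 2 is water.
So: house 1 = dahlia/white/juice, house 2 = carnation/yellow/water, house 3 = tulip/blue/coffee, house 4 = poppy/brown/cider, house 5 = orchid/purple/lemonade.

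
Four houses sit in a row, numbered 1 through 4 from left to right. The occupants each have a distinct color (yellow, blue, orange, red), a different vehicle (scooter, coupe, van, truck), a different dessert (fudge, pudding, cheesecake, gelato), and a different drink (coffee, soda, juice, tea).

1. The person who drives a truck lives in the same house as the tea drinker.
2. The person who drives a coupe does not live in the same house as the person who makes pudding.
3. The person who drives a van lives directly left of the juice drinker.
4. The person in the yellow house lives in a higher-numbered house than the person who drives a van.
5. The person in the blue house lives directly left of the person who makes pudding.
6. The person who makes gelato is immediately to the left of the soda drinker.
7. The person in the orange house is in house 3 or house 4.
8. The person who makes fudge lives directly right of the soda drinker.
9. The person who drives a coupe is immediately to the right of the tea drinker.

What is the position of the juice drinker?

4

The person in the orange house is narrowed to house 3 or 4; consider each.
Placing it in house 4 leads to a contradiction, so it's in house 3.
The person in the blue house is narrowed to house 1 or 2; consider each.
Placing it in house 1 leads to a contradiction, so it's in house 2.
Clue 5: the person who makes pudding is in house 3.
That leaves red as the color for house 1.
So house 4 gets yellow for color.
By clue 8, the soda drinker is in house 3.
House 4 dessert: only fudge fits.
That leaves tea as the drink for house 1.
Clue 1: the person who drives a truck is in house 1.
The person who makes gelato is in house 2 (clue 6).
Clue 9: the person who drives a coupe is in house 2.
House 4 vehicle: only scooter fits.
So house 1 gets cheesecake for dessert.
Clue 3: the juice drinker is in house 4.
That leaves van as the vehicle for house 3.
House 2 drink: only coffee fits.
So: house 1 = red/truck/cheesecake/tea, house 2 = blue/coupe/gelato/coffee, house 3 = orange/van/pudding/soda, house 4 = yellow/scooter/fudge/juice.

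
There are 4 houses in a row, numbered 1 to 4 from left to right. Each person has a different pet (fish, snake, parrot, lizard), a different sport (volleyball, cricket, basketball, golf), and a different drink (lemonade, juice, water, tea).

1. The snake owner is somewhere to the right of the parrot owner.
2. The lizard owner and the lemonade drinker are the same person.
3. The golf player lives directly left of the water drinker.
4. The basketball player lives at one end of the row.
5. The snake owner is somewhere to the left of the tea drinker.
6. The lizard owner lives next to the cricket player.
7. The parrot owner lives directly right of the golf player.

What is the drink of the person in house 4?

By clue 1, the snake owner is in house 3.
Clue 1: the parrot owner is in house 2.
By clue 5, the tea drinker is in house 4.
The golf player is in house 1 (clue 7).
Clue 2 places the lizard owner in house 1.
By clue 2, the lemonade drinker is in house 1.
Clue 3: the water drinker is in house 2.
Clue 6: the cricket player is in house 2.
House 4 pet: only fish fits.
House 3's sport must be volleyball (nothing else left).
House 4's sport must be basketball (nothing else left).
So house 3 gets juice for drink.
So: house 1 = lizard/golf/lemonade, house 2 = parrot/cricket/water, house 3 = snake/volleyball/juice, house 4 = fish/basketball/tea.

tea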